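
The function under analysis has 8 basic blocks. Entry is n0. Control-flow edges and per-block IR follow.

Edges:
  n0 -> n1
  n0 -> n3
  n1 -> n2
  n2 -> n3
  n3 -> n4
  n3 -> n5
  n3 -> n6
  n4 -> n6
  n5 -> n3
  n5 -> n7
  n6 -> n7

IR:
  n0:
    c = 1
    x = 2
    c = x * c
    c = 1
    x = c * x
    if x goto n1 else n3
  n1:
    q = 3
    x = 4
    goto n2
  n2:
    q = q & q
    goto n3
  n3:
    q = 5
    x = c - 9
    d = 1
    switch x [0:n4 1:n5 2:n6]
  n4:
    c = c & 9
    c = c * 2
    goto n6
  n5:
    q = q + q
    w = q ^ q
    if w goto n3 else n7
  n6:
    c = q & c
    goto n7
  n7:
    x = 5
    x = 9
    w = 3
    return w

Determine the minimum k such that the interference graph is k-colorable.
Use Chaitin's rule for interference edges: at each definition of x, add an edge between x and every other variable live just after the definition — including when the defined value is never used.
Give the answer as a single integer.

Answer: 4

Derivation:
def/use:
  n0: def={c,x} ue=∅
  n1: def={q,x} ue=∅
  n2: def={q} ue={q}
  n3: def={d,q,x} ue={c}
  n4: def={c} ue={c}
  n5: def={q,w} ue={q}
  n6: def={c} ue={c,q}
  n7: def={w,x} ue=∅

Backward fixpoint:
  n0 li=∅ lo={c}
  n1 li={c} lo={c,q}
  n2 li={c,q} lo={c}
  n3 li={c} lo={c,q}
  n4 li={c,q} lo={c,q}
  n5 li={c,q} lo={c}
  n6 li={c,q} lo=∅
  n7 li=∅ lo=∅

Interfere edges:
  c: {d,q,w,x}
  d: {c,q,x}
  q: {c,d,x}
  w: {c}
  x: {c,d,q}

Chromatic number:
  {c,d,q,x} pairwise interfere (4-clique) ⇒ χ ≥ 4
  assign c→R0 d→R1 q→R2 w→R1 x→R3 — no edge inside a register ⇒ χ ≤ 4
  χ = 4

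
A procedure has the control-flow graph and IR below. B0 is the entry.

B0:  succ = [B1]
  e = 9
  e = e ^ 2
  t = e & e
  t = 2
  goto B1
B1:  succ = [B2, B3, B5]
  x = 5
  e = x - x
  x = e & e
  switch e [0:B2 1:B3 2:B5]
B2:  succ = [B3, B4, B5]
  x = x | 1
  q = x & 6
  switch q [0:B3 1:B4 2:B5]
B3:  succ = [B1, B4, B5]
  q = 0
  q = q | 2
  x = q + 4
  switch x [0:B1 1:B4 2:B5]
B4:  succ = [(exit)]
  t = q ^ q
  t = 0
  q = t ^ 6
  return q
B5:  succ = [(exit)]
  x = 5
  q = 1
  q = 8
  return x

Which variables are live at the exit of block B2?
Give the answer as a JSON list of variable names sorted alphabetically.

Block summaries:
  B0: def={e,t} ue=∅
  B1: def={e,x} ue=∅
  B2: def={q,x} ue={x}
  B3: def={q,x} ue=∅
  B4: def={q,t} ue={q}
  B5: def={q,x} ue=∅

Live sets:
  B0: in=∅ out=∅
  B1: in=∅ out={x}
  B2: in={x} out={q}
  B3: in=∅ out={q}
  B4: in={q} out=∅
  B5: in=∅ out=∅

live-out(B2) = ["q"]

Answer: ["q"]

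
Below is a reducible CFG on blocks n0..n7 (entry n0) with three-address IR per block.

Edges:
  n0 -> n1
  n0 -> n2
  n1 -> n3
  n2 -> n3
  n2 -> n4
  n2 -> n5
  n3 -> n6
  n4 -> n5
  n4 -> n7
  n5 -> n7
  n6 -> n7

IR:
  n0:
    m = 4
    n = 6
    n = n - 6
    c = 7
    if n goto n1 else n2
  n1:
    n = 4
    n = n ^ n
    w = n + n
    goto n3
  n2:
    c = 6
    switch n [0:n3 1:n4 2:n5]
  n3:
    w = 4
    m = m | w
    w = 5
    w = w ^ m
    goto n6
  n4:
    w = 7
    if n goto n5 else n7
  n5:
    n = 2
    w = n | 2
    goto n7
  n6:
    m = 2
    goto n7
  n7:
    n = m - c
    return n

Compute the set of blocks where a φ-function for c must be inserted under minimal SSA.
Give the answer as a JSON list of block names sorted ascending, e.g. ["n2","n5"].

idom tree: n1←n0 n2←n0 n3←n0 n4←n2 n5←n2 n6←n3 n7←n0
Dom at joins:
  n3: preds {n1,n2}: {n0,n1} ∩ {n0,n2} = {n0}; idom=n0
  n5: preds {n2,n4}: {n0,n2} ∩ {n0,n2,n4} = {n0,n2}; idom=n2
  n7: preds {n4,n5,n6}: {n0,n2,n4} ∩ {n0,n2,n5} ∩ {n0,n3,n6} = {n0}; idom=n0

Frontier:
  join n3 pred n1: n1 stop@n0
  join n3 pred n2: n2 stop@n0
  join n5 pred n2: · stop@n2
  join n5 pred n4: n4 stop@n2
  join n7 pred n4: n4→n2 stop@n0
  join n7 pred n5: n5→n2 stop@n0
  join n7 pred n6: n6→n3 stop@n0
  DF(n0)=∅
  DF(n1)={n3}
  DF(n2)={n3,n7}
  DF(n3)={n7}
  DF(n4)={n5,n7}
  DF(n5)={n7}
  DF(n6)={n7}
  DF(n7)=∅

φ for c: defs {n0,n2}
  DF⁺ = {n3,n7}

Answer: ["n3", "n7"]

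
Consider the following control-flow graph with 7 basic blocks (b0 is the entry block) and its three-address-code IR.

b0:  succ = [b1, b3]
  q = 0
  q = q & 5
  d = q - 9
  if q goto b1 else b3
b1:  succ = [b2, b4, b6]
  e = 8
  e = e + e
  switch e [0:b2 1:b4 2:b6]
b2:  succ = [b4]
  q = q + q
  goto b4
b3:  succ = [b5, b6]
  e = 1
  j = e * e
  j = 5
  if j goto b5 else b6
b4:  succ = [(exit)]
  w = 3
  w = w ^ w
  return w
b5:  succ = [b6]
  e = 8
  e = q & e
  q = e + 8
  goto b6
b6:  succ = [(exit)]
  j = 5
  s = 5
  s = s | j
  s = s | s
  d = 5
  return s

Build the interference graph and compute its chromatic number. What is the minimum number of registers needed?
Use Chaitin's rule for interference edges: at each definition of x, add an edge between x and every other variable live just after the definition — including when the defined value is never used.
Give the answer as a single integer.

def/use:
  b0: {d,q} / ∅
  b1: {e} / ∅
  b2: {q} / {q}
  b3: {e,j} / ∅
  b4: {w} / ∅
  b5: {e,q} / {q}
  b6: {d,j,s} / ∅

Liveness:
  live b0: ∅→{q}
  live b1: {q}→{q}
  live b2: {q}→∅
  live b3: {q}→{q}
  live b4: ∅→∅
  live b5: {q}→∅
  live b6: ∅→∅

Conflict graph:
  d — {q,s}
  e — {q}
  j — {q,s}
  q — {d,e,j}
  s — {d,j}
  w — ∅

Chromatic number:
  lower bound: {d,q} mutually conflict ⇒ χ ≥ 2
  2-colouring: c0={q,s,w}  c1={d,e,j}
  χ = 2

Answer: 2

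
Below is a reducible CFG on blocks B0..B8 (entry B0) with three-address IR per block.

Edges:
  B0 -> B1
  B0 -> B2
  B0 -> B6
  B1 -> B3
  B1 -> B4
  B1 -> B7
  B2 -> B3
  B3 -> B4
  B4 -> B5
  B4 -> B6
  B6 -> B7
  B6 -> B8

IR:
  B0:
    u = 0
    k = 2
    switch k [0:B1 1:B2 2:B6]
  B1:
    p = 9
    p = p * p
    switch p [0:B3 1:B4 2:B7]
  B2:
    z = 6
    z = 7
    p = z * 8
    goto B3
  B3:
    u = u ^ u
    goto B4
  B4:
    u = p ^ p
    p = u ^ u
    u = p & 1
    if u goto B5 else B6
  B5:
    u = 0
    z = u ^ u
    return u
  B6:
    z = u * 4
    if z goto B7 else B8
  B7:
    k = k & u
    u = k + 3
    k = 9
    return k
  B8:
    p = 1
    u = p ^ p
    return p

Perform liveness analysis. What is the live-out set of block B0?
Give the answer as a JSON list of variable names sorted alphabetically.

def/use:
  B0: {k,u} / ∅
  B1: {p} / ∅
  B2: {p,z} / ∅
  B3: {u} / {u}
  B4: {p,u} / {p}
  B5: {u,z} / ∅
  B6: {z} / {u}
  B7: {k,u} / {k,u}
  B8: {p,u} / ∅

Live sets:
  B0: in=∅ out={k,u}
  B1: in={k,u} out={k,p,u}
  B2: in={k,u} out={k,p,u}
  B3: in={k,p,u} out={k,p}
  B4: in={k,p} out={k,u}
  B5: in=∅ out=∅
  B6: in={k,u} out={k,u}
  B7: in={k,u} out=∅
  B8: in=∅ out=∅

live-out(B0) = ["k", "u"]

Answer: ["k", "u"]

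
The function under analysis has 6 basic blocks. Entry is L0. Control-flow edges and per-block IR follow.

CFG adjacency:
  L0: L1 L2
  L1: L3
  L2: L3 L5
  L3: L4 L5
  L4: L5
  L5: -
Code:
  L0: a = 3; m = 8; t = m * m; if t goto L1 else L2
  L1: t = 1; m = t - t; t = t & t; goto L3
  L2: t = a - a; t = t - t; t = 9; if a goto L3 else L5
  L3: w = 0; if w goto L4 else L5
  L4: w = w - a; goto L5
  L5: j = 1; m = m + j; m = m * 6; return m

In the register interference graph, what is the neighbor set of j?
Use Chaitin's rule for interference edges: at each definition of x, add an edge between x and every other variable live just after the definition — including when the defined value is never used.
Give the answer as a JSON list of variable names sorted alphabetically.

Answer: ["m"]

Analysis:
Block summaries:
  L0: def={a,m,t} ue=∅
  L1: def={m,t} ue=∅
  L2: def={t} ue={a}
  L3: def={w} ue=∅
  L4: def={w} ue={a,w}
  L5: def={j,m} ue={m}

Backward fixpoint:
  L0: in=∅ out={a,m}
  L1: in={a} out={a,m}
  L2: in={a,m} out={a,m}
  L3: in={a,m} out={a,m,w}
  L4: in={a,m,w} out={m}
  L5: in={m} out=∅

Interfere edges:
  a — {m,t,w}
  j — {m}
  m — {a,j,t,w}
  t — {a,m}
  w — {a,m}

N(j) = ["m"]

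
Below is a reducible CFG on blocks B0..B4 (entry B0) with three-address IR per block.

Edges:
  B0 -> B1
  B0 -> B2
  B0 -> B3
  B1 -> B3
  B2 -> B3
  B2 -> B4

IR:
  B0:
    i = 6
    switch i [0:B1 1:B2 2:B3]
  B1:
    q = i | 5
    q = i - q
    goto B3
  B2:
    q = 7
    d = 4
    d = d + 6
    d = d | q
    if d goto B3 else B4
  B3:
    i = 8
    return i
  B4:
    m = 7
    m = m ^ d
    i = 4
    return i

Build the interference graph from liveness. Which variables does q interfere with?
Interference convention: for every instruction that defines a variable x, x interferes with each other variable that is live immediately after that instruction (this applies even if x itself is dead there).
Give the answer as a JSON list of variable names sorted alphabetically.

Answer: ["d", "i"]

Derivation:
def/use:
  B0: {i} / ∅
  B1: {q} / {i}
  B2: {d,q} / ∅
  B3: {i} / ∅
  B4: {i,m} / {d}

Live sets:
  B0: in=∅ out={i}
  B1: in={i} out=∅
  B2: in=∅ out={d}
  B3: in=∅ out=∅
  B4: in={d} out=∅

Interference:
  d: {m,q}
  i: {q}
  m: {d}
  q: {d,i}

N(q) = ["d", "i"]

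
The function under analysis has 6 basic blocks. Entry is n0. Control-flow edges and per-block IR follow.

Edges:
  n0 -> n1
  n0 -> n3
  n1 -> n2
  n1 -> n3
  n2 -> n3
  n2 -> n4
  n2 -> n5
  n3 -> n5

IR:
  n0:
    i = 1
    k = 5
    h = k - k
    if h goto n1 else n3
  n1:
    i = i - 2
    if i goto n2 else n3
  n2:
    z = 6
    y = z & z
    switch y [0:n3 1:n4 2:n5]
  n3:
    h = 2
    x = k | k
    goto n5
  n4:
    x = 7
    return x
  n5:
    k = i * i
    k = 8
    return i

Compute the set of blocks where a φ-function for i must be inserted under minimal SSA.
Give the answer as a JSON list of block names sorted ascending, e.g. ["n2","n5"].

idom tree: n1←n0 n2←n1 n3←n0 n4←n2 n5←n0
Dom∩ at merges:
  n3: preds {n0,n1,n2}: {n0} ∩ {n0,n1} ∩ {n0,n1,n2} = {n0}; idom=n0
  n5: preds {n2,n3}: {n0,n1,n2} ∩ {n0,n3} = {n0}; idom=n0

Frontier:
  join n3 pred n0: · stop@n0
  join n3 pred n1: n1 stop@n0
  join n3 pred n2: n2→n1 stop@n0
  join n5 pred n2: n2→n1 stop@n0
  join n5 pred n3: n3 stop@n0
  n0 → ∅
  n1 → {n3,n5}
  n2 → {n3,n5}
  n3 → {n5}
  n4 → ∅
  n5 → ∅

φ for i: defs {n0,n1}
  DF⁺ = {n3,n5}

Answer: ["n3", "n5"]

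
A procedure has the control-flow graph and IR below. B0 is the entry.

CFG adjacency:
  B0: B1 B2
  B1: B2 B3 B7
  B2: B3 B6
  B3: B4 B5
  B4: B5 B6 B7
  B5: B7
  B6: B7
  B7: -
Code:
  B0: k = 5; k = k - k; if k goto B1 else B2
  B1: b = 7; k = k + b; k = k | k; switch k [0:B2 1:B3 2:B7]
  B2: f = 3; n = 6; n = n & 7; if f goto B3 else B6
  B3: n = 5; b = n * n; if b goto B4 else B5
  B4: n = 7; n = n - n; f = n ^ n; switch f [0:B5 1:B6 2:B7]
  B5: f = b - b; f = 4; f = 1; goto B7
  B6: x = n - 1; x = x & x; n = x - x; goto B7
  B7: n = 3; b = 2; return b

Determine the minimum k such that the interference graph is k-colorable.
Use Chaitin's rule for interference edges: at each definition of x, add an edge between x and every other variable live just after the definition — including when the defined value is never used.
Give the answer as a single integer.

Block summaries:
  B0 def {k} use ∅
  B1 def {b,k} use {k}
  B2 def {f,n} use ∅
  B3 def {b,n} use ∅
  B4 def {f,n} use ∅
  B5 def {f} use {b}
  B6 def {n,x} use {n}
  B7 def {b,n} use ∅

Live sets:
  B0 li=∅ lo={k}
  B1 li={k} lo=∅
  B2 li=∅ lo={n}
  B3 li=∅ lo={b}
  B4 li={b} lo={b,n}
  B5 li={b} lo=∅
  B6 li={n} lo=∅
  B7 li=∅ lo=∅

Interference:
  b — {f,k,n}
  f — {b,n}
  k — {b}
  n — {b,f}
  x — ∅

Registers:
  clique {b,f,n} ⇒ need ≥ 3
  assign b→r0 f→r1 k→r1 n→r2 x→r0 — no edge inside a register ⇒ χ ≤ 3
  χ = 3

Answer: 3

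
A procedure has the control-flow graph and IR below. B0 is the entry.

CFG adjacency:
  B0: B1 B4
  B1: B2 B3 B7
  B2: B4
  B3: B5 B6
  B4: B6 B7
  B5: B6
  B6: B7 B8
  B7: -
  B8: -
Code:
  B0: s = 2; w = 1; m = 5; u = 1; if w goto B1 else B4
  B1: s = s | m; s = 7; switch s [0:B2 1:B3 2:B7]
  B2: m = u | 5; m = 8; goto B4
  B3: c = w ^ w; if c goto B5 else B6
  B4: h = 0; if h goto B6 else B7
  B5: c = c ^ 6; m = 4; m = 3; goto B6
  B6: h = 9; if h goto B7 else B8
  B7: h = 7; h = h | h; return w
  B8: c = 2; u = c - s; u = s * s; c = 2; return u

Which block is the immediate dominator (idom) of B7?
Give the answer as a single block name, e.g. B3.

Answer: B0

Working:
idom tree: B1←B0 B2←B1 B3←B1 B4←B0 B5←B3 B6←B0 B7←B0 B8←B6
Dom at joins:
  B4: preds {B0,B2}: {B0} ∩ {B0,B1,B2} = {B0}; idom=B0
  B6: preds {B3,B4,B5}: {B0,B1,B3} ∩ {B0,B4} ∩ {B0,B1,B3,B5} = {B0}; idom=B0
  B7: preds {B1,B4,B6}: {B0,B1} ∩ {B0,B4} ∩ {B0,B6} = {B0}; idom=B0

idom(B7) = B0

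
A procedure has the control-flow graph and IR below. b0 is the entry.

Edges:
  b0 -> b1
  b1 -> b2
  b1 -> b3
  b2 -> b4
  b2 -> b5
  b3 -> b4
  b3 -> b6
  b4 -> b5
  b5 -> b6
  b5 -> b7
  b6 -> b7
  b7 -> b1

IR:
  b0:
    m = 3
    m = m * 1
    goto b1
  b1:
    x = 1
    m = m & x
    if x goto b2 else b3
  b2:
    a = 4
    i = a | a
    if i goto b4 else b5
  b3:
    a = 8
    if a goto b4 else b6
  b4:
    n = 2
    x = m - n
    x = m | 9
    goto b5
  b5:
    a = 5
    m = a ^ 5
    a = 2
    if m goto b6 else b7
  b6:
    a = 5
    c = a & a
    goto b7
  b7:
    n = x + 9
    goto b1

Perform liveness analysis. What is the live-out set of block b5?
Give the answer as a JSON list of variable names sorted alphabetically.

Per-block:
  b0: {m} / ∅
  b1: {m,x} / {m}
  b2: {a,i} / ∅
  b3: {a} / ∅
  b4: {n,x} / {m}
  b5: {a,m} / ∅
  b6: {a,c} / ∅
  b7: {n} / {x}

Backward fixpoint:
  b0 li=∅ lo={m}
  b1 li={m} lo={m,x}
  b2 li={m,x} lo={m,x}
  b3 li={m,x} lo={m,x}
  b4 li={m} lo={x}
  b5 li={x} lo={m,x}
  b6 li={m,x} lo={m,x}
  b7 li={m,x} lo={m}

live-out(b5) = ["m", "x"]

Answer: ["m", "x"]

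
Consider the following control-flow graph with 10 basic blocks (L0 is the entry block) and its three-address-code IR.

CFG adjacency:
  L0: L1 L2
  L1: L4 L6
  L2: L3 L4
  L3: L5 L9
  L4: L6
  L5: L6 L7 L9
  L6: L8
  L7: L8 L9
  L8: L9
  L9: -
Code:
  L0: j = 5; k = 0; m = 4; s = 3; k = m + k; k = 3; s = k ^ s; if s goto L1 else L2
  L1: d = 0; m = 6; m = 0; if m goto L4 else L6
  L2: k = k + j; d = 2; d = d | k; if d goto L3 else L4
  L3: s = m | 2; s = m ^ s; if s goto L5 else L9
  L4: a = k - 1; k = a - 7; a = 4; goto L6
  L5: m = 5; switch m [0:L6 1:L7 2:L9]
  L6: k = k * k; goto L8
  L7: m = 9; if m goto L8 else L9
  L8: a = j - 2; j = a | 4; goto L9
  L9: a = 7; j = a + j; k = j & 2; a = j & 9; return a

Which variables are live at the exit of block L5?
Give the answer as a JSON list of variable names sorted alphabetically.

def/use:
  L0 def {j,k,m,s} use ∅
  L1 def {d,m} use ∅
  L2 def {d,k} use {j,k}
  L3 def {s} use {m}
  L4 def {a,k} use {k}
  L5 def {m} use ∅
  L6 def {k} use {k}
  L7 def {m} use ∅
  L8 def {a,j} use {j}
  L9 def {a,j,k} use {j}

Liveness:
  live L0: ∅→{j,k,m}
  live L1: {j,k}→{j,k}
  live L2: {j,k,m}→{j,k,m}
  live L3: {j,k,m}→{j,k}
  live L4: {j,k}→{j,k}
  live L5: {j,k}→{j,k}
  live L6: {j,k}→{j}
  live L7: {j}→{j}
  live L8: {j}→{j}
  live L9: {j}→∅

live-out(L5) = ["j", "k"]

Answer: ["j", "k"]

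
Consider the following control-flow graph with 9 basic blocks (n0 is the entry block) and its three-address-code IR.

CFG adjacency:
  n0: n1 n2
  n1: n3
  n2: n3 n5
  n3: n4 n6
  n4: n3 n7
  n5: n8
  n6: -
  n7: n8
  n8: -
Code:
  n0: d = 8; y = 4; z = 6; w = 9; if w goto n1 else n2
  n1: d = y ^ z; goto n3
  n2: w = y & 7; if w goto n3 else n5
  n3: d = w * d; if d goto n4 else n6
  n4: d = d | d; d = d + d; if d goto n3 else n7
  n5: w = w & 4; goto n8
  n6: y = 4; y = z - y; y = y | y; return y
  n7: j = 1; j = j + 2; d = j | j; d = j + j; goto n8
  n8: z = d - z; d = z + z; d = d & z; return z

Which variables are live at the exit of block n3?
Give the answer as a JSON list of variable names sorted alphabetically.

Per-block:
  n0 def {d,w,y,z} use ∅
  n1 def {d} use {y,z}
  n2 def {w} use {y}
  n3 def {d} use {d,w}
  n4 def {d} use {d}
  n5 def {w} use {w}
  n6 def {y} use {z}
  n7 def {d,j} use ∅
  n8 def {d,z} use {d,z}

Live sets:
  n0 li=∅ lo={d,w,y,z}
  n1 li={w,y,z} lo={d,w,z}
  n2 li={d,y,z} lo={d,w,z}
  n3 li={d,w,z} lo={d,w,z}
  n4 li={d,w,z} lo={d,w,z}
  n5 li={d,w,z} lo={d,z}
  n6 li={z} lo=∅
  n7 li={z} lo={d,z}
  n8 li={d,z} lo=∅

live-out(n3) = ["d", "w", "z"]

Answer: ["d", "w", "z"]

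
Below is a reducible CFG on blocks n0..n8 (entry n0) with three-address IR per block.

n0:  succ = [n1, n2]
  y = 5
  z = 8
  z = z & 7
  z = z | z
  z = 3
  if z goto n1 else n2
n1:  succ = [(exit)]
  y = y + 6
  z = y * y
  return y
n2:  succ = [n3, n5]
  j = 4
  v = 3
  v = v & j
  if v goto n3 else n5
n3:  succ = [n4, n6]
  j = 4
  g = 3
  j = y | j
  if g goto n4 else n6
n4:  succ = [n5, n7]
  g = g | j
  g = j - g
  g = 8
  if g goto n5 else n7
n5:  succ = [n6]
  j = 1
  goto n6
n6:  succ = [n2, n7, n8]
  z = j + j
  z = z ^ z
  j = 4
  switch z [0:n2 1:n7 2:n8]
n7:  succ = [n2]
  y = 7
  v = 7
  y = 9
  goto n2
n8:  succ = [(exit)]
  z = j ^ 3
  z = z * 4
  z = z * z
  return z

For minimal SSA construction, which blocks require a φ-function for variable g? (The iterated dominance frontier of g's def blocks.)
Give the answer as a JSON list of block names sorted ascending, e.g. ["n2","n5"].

Answer: ["n2", "n5", "n6", "n7"]

Analysis:
idom tree: n1←n0 n2←n0 n3←n2 n4←n3 n5←n2 n6←n2 n7←n2 n8←n6
Dom at joins:
  n2: preds {n0,n6,n7}: {n0} ∩ {n0,n2,n6} ∩ {n0,n2,n7} = {n0}; idom=n0
  n5: preds {n2,n4}: {n0,n2} ∩ {n0,n2,n3,n4} = {n0,n2}; idom=n2
  n6: preds {n3,n5}: {n0,n2,n3} ∩ {n0,n2,n5} = {n0,n2}; idom=n2
  n7: preds {n4,n6}: {n0,n2,n3,n4} ∩ {n0,n2,n6} = {n0,n2}; idom=n2

Frontier:
  n2←n0: walk · to n0
  n2←n6: walk n6→n2 to n0
  n2←n7: walk n7→n2 to n0
  n5←n2: walk · to n2
  n5←n4: walk n4→n3 to n2
  n6←n3: walk n3 to n2
  n6←n5: walk n5 to n2
  n7←n4: walk n4→n3 to n2
  n7←n6: walk n6 to n2
  n0 → ∅
  n1 → ∅
  n2 → {n2}
  n3 → {n5,n6,n7}
  n4 → {n5,n7}
  n5 → {n6}
  n6 → {n2,n7}
  n7 → {n2}
  n8 → ∅

φ for g: defs {n3,n4}
  DF⁺ = {n2,n5,n6,n7}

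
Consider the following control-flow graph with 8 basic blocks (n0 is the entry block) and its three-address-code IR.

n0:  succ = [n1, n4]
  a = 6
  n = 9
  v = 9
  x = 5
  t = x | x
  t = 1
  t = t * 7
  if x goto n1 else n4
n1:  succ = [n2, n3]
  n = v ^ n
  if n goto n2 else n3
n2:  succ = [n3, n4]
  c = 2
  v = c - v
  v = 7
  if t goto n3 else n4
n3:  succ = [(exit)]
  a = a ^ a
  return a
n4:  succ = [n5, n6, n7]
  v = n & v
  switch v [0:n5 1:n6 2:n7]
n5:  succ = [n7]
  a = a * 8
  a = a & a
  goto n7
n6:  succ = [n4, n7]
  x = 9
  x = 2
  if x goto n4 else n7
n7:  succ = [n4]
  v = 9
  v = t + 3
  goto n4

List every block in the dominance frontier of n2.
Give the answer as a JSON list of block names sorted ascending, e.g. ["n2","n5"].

Answer: ["n3", "n4"]

Derivation:
idom tree: n1←n0 n2←n1 n3←n1 n4←n0 n5←n4 n6←n4 n7←n4
Join-block Dom:
  n3: preds {n1,n2}: {n0,n1} ∩ {n0,n1,n2} = {n0,n1}; idom=n1
  n4: preds {n0,n2,n6,n7}: {n0} ∩ {n0,n1,n2} ∩ {n0,n4,n6} ∩ {n0,n4,n7} = {n0}; idom=n0
  n7: preds {n4,n5,n6}: {n0,n4} ∩ {n0,n4,n5} ∩ {n0,n4,n6} = {n0,n4}; idom=n4

Frontier:
  join n3 pred n1: · stop@n1
  join n3 pred n2: n2 stop@n1
  join n4 pred n0: · stop@n0
  join n4 pred n2: n2→n1 stop@n0
  join n4 pred n6: n6→n4 stop@n0
  join n4 pred n7: n7→n4 stop@n0
  join n7 pred n4: · stop@n4
  join n7 pred n5: n5 stop@n4
  join n7 pred n6: n6 stop@n4
  n0 → ∅
  n1 → {n4}
  n2 → {n3,n4}
  n3 → ∅
  n4 → {n4}
  n5 → {n7}
  n6 → {n4,n7}
  n7 → {n4}

DF(n2) = ["n3", "n4"]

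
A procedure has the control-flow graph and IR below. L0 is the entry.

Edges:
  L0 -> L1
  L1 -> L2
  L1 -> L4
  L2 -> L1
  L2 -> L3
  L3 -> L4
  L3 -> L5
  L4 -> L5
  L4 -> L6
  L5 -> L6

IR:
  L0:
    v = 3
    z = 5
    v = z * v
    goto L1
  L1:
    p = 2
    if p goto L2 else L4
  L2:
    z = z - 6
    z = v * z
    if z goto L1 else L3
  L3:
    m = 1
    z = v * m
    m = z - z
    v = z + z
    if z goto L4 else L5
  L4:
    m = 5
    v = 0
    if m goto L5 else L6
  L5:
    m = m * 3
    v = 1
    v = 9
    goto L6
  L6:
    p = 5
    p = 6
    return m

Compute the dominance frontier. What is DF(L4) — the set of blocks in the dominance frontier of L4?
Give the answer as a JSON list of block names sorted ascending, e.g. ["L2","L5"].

idom tree: L1←L0 L2←L1 L3←L2 L4←L1 L5←L1 L6←L1
Dom∩ at merges:
  L1: preds {L0,L2}: {L0} ∩ {L0,L1,L2} = {L0}; idom=L0
  L4: preds {L1,L3}: {L0,L1} ∩ {L0,L1,L2,L3} = {L0,L1}; idom=L1
  L5: preds {L3,L4}: {L0,L1,L2,L3} ∩ {L0,L1,L4} = {L0,L1}; idom=L1
  L6: preds {L4,L5}: {L0,L1,L4} ∩ {L0,L1,L5} = {L0,L1}; idom=L1

Frontier:
  L1←L0: walk · to L0
  L1←L2: walk L2→L1 to L0
  L4←L1: walk · to L1
  L4←L3: walk L3→L2 to L1
  L5←L3: walk L3→L2 to L1
  L5←L4: walk L4 to L1
  L6←L4: walk L4 to L1
  L6←L5: walk L5 to L1
  L0 → ∅
  L1 → {L1}
  L2 → {L1,L4,L5}
  L3 → {L4,L5}
  L4 → {L5,L6}
  L5 → {L6}
  L6 → ∅

DF(L4) = ["L5", "L6"]

Answer: ["L5", "L6"]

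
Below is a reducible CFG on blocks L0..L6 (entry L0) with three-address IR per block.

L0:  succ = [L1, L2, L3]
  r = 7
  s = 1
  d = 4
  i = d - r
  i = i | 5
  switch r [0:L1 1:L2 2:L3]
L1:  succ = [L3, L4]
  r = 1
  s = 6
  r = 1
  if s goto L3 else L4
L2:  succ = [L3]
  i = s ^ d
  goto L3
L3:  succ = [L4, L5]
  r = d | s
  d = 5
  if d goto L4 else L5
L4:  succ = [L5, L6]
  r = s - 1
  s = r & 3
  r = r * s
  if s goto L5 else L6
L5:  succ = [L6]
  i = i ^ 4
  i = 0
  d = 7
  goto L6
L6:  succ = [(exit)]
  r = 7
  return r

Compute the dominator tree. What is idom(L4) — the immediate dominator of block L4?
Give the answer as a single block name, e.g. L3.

Answer: L0

Derivation:
idom tree: L1←L0 L2←L0 L3←L0 L4←L0 L5←L0 L6←L0
Dom∩ at merges:
  L3: preds {L0,L1,L2}: {L0} ∩ {L0,L1} ∩ {L0,L2} = {L0}; idom=L0
  L4: preds {L1,L3}: {L0,L1} ∩ {L0,L3} = {L0}; idom=L0
  L5: preds {L3,L4}: {L0,L3} ∩ {L0,L4} = {L0}; idom=L0
  L6: preds {L4,L5}: {L0,L4} ∩ {L0,L5} = {L0}; idom=L0

idom(L4) = L0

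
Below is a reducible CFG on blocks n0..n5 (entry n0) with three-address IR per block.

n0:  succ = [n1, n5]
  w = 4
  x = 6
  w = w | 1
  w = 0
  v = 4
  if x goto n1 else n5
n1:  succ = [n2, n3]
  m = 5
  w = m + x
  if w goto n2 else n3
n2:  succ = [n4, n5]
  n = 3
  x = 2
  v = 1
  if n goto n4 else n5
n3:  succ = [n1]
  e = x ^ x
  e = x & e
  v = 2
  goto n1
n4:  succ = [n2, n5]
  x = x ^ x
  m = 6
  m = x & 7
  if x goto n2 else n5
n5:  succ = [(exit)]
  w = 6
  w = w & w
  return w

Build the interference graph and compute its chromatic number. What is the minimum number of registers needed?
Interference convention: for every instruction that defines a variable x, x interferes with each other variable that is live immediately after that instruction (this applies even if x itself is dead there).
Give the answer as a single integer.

Answer: 3

Analysis:
def/use:
  n0: def={v,w,x} ue=∅
  n1: def={m,w} ue={x}
  n2: def={n,v,x} ue=∅
  n3: def={e,v} ue={x}
  n4: def={m,x} ue={x}
  n5: def={w} ue=∅

Live sets:
  live n0: ∅→{x}
  live n1: {x}→{x}
  live n2: ∅→{x}
  live n3: {x}→{x}
  live n4: {x}→∅
  live n5: ∅→∅

Interfere edges:
  e — {x}
  m — {x}
  n — {v,x}
  v — {n,x}
  w — {x}
  x — {e,m,n,v,w}

Registers:
  lower bound: {n,v,x} mutually conflict ⇒ χ ≥ 3
  assign e→R1 m→R1 n→R1 v→R2 w→R1 x→R0 — no edge inside a register ⇒ χ ≤ 3
  χ = 3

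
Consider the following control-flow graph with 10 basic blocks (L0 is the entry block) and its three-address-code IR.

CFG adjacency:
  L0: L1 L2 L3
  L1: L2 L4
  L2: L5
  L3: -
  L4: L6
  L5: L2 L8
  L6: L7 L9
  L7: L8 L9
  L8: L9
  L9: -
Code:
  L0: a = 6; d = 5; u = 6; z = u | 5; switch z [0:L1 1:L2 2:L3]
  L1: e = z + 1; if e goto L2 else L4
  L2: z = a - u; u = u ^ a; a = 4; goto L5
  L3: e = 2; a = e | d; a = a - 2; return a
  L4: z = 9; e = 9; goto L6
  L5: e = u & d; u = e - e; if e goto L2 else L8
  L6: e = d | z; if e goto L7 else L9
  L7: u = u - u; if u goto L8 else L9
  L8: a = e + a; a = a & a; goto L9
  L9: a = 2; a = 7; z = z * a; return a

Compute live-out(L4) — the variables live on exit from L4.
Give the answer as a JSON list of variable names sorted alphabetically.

Block summaries:
  L0: {a,d,u,z} / ∅
  L1: {e} / {z}
  L2: {a,u,z} / {a,u}
  L3: {a,e} / {d}
  L4: {e,z} / ∅
  L5: {e,u} / {d,u}
  L6: {e} / {d,z}
  L7: {u} / {u}
  L8: {a} / {a,e}
  L9: {a,z} / {z}

Live sets:
  L0 li=∅ lo={a,d,u,z}
  L1 li={a,d,u,z} lo={a,d,u}
  L2 li={a,d,u} lo={a,d,u,z}
  L3 li={d} lo=∅
  L4 li={a,d,u} lo={a,d,u,z}
  L5 li={a,d,u,z} lo={a,d,e,u,z}
  L6 li={a,d,u,z} lo={a,e,u,z}
  L7 li={a,e,u,z} lo={a,e,z}
  L8 li={a,e,z} lo={z}
  L9 li={z} lo=∅

live-out(L4) = ["a", "d", "u", "z"]

Answer: ["a", "d", "u", "z"]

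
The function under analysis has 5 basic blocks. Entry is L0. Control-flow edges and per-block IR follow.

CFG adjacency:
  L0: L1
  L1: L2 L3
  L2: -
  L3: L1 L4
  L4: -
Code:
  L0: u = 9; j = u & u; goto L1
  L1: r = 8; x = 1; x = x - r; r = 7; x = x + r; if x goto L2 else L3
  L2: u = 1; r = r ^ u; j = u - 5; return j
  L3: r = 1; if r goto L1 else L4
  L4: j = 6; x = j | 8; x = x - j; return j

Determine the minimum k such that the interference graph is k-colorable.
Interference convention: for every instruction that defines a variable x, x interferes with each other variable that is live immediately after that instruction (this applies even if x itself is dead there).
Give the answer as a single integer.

Per-block:
  L0 def {j,u} use ∅
  L1 def {r,x} use ∅
  L2 def {j,r,u} use {r}
  L3 def {r} use ∅
  L4 def {j,x} use ∅

Liveness:
  L0: in=∅ out=∅
  L1: in=∅ out={r}
  L2: in={r} out=∅
  L3: in=∅ out=∅
  L4: in=∅ out=∅

Interfere edges:
  j: {x}
  r: {u,x}
  u: {r}
  x: {j,r}

Registers:
  clique {j,x} ⇒ need ≥ 2
  assign j→R0 r→R0 u→R1 x→R1 — no edge inside a register ⇒ χ ≤ 2
  χ = 2

Answer: 2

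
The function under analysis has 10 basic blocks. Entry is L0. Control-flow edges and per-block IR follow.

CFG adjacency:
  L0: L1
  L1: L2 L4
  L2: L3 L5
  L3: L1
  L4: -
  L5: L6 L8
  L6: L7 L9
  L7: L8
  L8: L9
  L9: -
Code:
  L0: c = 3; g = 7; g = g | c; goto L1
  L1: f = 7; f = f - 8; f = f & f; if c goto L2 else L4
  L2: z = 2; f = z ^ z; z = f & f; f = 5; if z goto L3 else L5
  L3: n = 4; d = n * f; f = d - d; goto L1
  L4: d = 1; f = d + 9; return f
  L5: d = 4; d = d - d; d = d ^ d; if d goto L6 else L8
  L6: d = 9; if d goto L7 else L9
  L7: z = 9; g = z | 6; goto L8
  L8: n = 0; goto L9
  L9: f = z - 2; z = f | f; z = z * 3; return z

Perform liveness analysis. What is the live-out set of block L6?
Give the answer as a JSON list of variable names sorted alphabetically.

Answer: ["z"]

Working:
Block summaries:
  L0 def {c,g} use ∅
  L1 def {f} use {c}
  L2 def {f,z} use ∅
  L3 def {d,f,n} use {f}
  L4 def {d,f} use ∅
  L5 def {d} use ∅
  L6 def {d} use ∅
  L7 def {g,z} use ∅
  L8 def {n} use ∅
  L9 def {f,z} use {z}

Liveness:
  live L0: ∅→{c}
  live L1: {c}→{c}
  live L2: {c}→{c,f,z}
  live L3: {c,f}→{c}
  live L4: ∅→∅
  live L5: {z}→{z}
  live L6: {z}→{z}
  live L7: ∅→{z}
  live L8: {z}→{z}
  live L9: {z}→∅

live-out(L6) = ["z"]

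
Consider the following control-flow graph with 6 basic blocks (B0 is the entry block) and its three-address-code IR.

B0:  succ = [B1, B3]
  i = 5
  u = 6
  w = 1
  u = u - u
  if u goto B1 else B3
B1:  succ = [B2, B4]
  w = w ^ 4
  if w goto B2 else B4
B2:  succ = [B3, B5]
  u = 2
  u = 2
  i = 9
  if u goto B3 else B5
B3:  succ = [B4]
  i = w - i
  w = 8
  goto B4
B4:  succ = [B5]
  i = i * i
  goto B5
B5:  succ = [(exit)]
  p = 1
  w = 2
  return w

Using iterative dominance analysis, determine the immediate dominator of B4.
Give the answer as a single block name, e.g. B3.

idom tree: B1←B0 B2←B1 B3←B0 B4←B0 B5←B0
Dom∩ at merges:
  B3: preds {B0,B2}: {B0} ∩ {B0,B1,B2} = {B0}; idom=B0
  B4: preds {B1,B3}: {B0,B1} ∩ {B0,B3} = {B0}; idom=B0
  B5: preds {B2,B4}: {B0,B1,B2} ∩ {B0,B4} = {B0}; idom=B0

idom(B4) = B0

Answer: B0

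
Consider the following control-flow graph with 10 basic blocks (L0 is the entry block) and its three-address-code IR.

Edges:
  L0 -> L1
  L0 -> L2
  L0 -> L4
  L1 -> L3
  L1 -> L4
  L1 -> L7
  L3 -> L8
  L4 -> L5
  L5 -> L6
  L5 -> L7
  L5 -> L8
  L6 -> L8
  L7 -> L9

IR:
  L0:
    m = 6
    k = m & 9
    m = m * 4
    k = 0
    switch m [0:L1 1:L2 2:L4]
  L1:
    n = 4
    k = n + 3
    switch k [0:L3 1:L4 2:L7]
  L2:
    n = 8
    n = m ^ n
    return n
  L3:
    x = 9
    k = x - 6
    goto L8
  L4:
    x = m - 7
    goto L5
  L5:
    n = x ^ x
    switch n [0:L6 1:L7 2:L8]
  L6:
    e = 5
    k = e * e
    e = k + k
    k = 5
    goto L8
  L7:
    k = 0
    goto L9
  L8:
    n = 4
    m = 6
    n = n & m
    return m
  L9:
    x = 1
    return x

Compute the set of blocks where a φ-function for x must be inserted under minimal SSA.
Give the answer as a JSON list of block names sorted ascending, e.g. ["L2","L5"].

Answer: ["L7", "L8"]

Derivation:
idom tree: L1←L0 L2←L0 L3←L1 L4←L0 L5←L4 L6←L5 L7←L0 L8←L0 L9←L7
Dom∩ at merges:
  L4: preds {L0,L1}: {L0} ∩ {L0,L1} = {L0}; idom=L0
  L7: preds {L1,L5}: {L0,L1} ∩ {L0,L4,L5} = {L0}; idom=L0
  L8: preds {L3,L5,L6}: {L0,L1,L3} ∩ {L0,L4,L5} ∩ {L0,L4,L5,L6} = {L0}; idom=L0

DF derivation:
  join L4 pred L0: · stop@L0
  join L4 pred L1: L1 stop@L0
  join L7 pred L1: L1 stop@L0
  join L7 pred L5: L5→L4 stop@L0
  join L8 pred L3: L3→L1 stop@L0
  join L8 pred L5: L5→L4 stop@L0
  join L8 pred L6: L6→L5→L4 stop@L0
  L0 → ∅
  L1 → {L4,L7,L8}
  L2 → ∅
  L3 → {L8}
  L4 → {L7,L8}
  L5 → {L7,L8}
  L6 → {L8}
  L7 → ∅
  L8 → ∅
  L9 → ∅

φ for x: defs {L3,L4,L9}
  DF⁺ = {L7,L8}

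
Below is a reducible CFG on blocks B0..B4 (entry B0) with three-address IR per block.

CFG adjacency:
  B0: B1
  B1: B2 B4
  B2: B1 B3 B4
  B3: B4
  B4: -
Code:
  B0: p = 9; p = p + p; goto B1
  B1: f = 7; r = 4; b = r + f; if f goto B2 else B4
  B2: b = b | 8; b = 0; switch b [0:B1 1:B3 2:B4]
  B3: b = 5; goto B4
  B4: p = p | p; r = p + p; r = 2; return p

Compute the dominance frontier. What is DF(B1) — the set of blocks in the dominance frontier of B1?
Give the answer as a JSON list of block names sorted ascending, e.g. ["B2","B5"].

Answer: ["B1"]

Derivation:
idom tree: B1←B0 B2←B1 B3←B2 B4←B1
Dom at joins:
  B1: preds {B0,B2}: {B0} ∩ {B0,B1,B2} = {B0}; idom=B0
  B4: preds {B1,B2,B3}: {B0,B1} ∩ {B0,B1,B2} ∩ {B0,B1,B2,B3} = {B0,B1}; idom=B1

DF derivation:
  join B1 pred B0: · stop@B0
  join B1 pred B2: B2→B1 stop@B0
  join B4 pred B1: · stop@B1
  join B4 pred B2: B2 stop@B1
  join B4 pred B3: B3→B2 stop@B1
  B0 → ∅
  B1 → {B1}
  B2 → {B1,B4}
  B3 → {B4}
  B4 → ∅

DF(B1) = ["B1"]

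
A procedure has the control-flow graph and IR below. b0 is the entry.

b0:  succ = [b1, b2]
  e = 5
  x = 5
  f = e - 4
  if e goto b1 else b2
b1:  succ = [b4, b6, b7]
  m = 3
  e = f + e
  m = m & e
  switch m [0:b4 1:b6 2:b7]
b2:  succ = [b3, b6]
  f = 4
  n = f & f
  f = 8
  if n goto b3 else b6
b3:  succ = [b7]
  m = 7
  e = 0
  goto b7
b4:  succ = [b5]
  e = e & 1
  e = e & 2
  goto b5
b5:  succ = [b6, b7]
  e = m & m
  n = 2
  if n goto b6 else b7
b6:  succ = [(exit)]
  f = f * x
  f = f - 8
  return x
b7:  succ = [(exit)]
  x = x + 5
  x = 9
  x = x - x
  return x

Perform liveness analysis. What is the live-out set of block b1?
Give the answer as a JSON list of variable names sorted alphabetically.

def/use:
  b0 def {e,f,x} use ∅
  b1 def {e,m} use {e,f}
  b2 def {f,n} use ∅
  b3 def {e,m} use ∅
  b4 def {e} use {e}
  b5 def {e,n} use {m}
  b6 def {f} use {f,x}
  b7 def {x} use {x}

Backward fixpoint:
  b0 li=∅ lo={e,f,x}
  b1 li={e,f,x} lo={e,f,m,x}
  b2 li={x} lo={f,x}
  b3 li={x} lo={x}
  b4 li={e,f,m,x} lo={f,m,x}
  b5 li={f,m,x} lo={f,x}
  b6 li={f,x} lo=∅
  b7 li={x} lo=∅

live-out(b1) = ["e", "f", "m", "x"]

Answer: ["e", "f", "m", "x"]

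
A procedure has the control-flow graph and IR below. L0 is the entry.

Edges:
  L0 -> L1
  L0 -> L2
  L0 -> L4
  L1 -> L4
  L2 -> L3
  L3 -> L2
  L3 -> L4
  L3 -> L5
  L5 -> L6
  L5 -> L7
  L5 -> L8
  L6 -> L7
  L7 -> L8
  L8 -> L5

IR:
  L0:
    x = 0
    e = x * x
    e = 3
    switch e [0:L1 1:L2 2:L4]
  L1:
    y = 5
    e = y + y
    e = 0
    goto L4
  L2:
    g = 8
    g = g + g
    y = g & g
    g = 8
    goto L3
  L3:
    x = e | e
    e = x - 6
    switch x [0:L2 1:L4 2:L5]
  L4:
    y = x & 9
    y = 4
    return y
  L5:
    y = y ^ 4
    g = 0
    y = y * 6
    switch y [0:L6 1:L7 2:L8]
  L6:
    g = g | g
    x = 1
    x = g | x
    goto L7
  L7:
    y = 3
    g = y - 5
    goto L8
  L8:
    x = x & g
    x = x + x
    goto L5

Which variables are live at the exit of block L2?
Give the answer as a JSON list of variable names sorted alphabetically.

Answer: ["e", "y"]

Derivation:
Per-block:
  L0: def={e,x} ue=∅
  L1: def={e,y} ue=∅
  L2: def={g,y} ue=∅
  L3: def={e,x} ue={e}
  L4: def={y} ue={x}
  L5: def={g,y} ue={y}
  L6: def={g,x} ue={g}
  L7: def={g,y} ue=∅
  L8: def={x} ue={g,x}

Live sets:
  live L0: ∅→{e,x}
  live L1: {x}→{x}
  live L2: {e}→{e,y}
  live L3: {e,y}→{e,x,y}
  live L4: {x}→∅
  live L5: {x,y}→{g,x,y}
  live L6: {g}→{x}
  live L7: {x}→{g,x,y}
  live L8: {g,x,y}→{x,y}

live-out(L2) = ["e", "y"]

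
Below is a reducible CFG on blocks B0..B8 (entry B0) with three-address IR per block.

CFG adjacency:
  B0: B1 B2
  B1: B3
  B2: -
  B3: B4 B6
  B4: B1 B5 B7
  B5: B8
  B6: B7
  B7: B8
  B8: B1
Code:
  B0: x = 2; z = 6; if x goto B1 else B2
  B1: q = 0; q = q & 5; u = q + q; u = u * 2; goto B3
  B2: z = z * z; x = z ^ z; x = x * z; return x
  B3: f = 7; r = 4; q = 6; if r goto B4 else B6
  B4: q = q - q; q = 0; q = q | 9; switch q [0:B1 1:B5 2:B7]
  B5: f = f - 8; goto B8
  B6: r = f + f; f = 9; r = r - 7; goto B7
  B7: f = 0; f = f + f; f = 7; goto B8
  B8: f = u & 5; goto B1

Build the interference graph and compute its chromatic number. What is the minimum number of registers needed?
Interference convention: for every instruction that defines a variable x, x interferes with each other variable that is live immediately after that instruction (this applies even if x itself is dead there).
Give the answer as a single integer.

Answer: 4

Derivation:
def/use:
  B0 def {x,z} use ∅
  B1 def {q,u} use ∅
  B2 def {x,z} use {z}
  B3 def {f,q,r} use ∅
  B4 def {q} use {q}
  B5 def {f} use {f}
  B6 def {f,r} use {f}
  B7 def {f} use ∅
  B8 def {f} use {u}

Backward fixpoint:
  B0: in=∅ out={z}
  B1: in=∅ out={u}
  B2: in={z} out=∅
  B3: in={u} out={f,q,u}
  B4: in={f,q,u} out={f,u}
  B5: in={f,u} out={u}
  B6: in={f,u} out={u}
  B7: in={u} out={u}
  B8: in={u} out=∅

Interference:
  f — {q,r,u}
  q — {f,r,u}
  r — {f,q,u}
  u — {f,q,r}
  x — {z}
  z — {x}

Chromatic number:
  {f,q,r,u} pairwise interfere (4-clique) ⇒ χ ≥ 4
  assign f→r0 q→r1 r→r2 u→r3 x→r0 z→r1 — no edge inside a register ⇒ χ ≤ 4
  χ = 4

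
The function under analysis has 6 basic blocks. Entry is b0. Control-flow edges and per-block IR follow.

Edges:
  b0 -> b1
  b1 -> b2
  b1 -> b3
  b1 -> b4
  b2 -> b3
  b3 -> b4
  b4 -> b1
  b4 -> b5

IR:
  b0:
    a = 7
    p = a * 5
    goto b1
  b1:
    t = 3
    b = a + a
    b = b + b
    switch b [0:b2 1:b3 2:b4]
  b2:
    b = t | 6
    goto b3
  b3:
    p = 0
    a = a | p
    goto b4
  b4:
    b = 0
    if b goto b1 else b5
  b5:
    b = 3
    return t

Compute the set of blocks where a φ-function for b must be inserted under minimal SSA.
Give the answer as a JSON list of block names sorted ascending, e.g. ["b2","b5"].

Answer: ["b1", "b3", "b4"]

Analysis:
idom tree: b1←b0 b2←b1 b3←b1 b4←b1 b5←b4
Join-block Dom:
  b1: preds {b0,b4}: {b0} ∩ {b0,b1,b4} = {b0}; idom=b0
  b3: preds {b1,b2}: {b0,b1} ∩ {b0,b1,b2} = {b0,b1}; idom=b1
  b4: preds {b1,b3}: {b0,b1} ∩ {b0,b1,b3} = {b0,b1}; idom=b1

DF derivation:
  join b1 pred b0: · stop@b0
  join b1 pred b4: b4→b1 stop@b0
  join b3 pred b1: · stop@b1
  join b3 pred b2: b2 stop@b1
  join b4 pred b1: · stop@b1
  join b4 pred b3: b3 stop@b1
  b0: DF=∅
  b1: DF={b1}
  b2: DF={b3}
  b3: DF={b4}
  b4: DF={b1}
  b5: DF=∅

φ for b: defs {b1,b2,b4,b5}
  DF⁺ = {b1,b3,b4}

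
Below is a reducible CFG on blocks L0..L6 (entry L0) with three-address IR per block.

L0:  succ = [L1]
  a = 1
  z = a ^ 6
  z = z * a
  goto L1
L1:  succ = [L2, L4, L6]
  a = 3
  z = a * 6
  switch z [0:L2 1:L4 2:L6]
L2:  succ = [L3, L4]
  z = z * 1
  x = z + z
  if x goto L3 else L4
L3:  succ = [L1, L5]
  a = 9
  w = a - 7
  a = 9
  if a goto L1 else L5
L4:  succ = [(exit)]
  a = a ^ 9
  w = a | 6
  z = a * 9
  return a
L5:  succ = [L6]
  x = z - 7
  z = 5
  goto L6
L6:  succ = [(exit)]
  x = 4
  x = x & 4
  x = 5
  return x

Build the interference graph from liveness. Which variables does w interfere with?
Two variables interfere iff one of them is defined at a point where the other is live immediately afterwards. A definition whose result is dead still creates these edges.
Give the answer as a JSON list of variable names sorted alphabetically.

Block summaries:
  L0: {a,z} / ∅
  L1: {a,z} / ∅
  L2: {x,z} / {z}
  L3: {a,w} / ∅
  L4: {a,w,z} / {a}
  L5: {x,z} / {z}
  L6: {x} / ∅

Backward fixpoint:
  live L0: ∅→∅
  live L1: ∅→{a,z}
  live L2: {a,z}→{a,z}
  live L3: {z}→{z}
  live L4: {a}→∅
  live L5: {z}→∅
  live L6: ∅→∅

Conflict graph:
  a — {w,x,z}
  w — {a,z}
  x — {a,z}
  z — {a,w,x}

N(w) = ["a", "z"]

Answer: ["a", "z"]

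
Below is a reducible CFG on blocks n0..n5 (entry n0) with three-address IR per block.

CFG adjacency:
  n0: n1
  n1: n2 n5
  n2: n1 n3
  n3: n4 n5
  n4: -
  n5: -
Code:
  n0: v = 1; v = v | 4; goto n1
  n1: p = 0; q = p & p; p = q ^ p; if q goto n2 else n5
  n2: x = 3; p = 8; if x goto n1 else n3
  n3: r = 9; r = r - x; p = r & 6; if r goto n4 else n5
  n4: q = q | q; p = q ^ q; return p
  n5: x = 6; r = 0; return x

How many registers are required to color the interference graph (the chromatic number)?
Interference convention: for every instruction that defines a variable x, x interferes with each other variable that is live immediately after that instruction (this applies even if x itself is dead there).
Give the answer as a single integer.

Per-block:
  n0 def {v} use ∅
  n1 def {p,q} use ∅
  n2 def {p,x} use ∅
  n3 def {p,r} use {x}
  n4 def {p,q} use {q}
  n5 def {r,x} use ∅

Liveness:
  n0 li=∅ lo=∅
  n1 li=∅ lo={q}
  n2 li={q} lo={q,x}
  n3 li={q,x} lo={q}
  n4 li={q} lo=∅
  n5 li=∅ lo=∅

Interfere edges:
  p: {q,r,x}
  q: {p,r,x}
  r: {p,q,x}
  v: ∅
  x: {p,q,r}

Colouring:
  clique {p,q,r,x} ⇒ need ≥ 4
  4-colouring: c0={p,v}  c1={q}  c2={r}  c3={x}
  χ = 4

Answer: 4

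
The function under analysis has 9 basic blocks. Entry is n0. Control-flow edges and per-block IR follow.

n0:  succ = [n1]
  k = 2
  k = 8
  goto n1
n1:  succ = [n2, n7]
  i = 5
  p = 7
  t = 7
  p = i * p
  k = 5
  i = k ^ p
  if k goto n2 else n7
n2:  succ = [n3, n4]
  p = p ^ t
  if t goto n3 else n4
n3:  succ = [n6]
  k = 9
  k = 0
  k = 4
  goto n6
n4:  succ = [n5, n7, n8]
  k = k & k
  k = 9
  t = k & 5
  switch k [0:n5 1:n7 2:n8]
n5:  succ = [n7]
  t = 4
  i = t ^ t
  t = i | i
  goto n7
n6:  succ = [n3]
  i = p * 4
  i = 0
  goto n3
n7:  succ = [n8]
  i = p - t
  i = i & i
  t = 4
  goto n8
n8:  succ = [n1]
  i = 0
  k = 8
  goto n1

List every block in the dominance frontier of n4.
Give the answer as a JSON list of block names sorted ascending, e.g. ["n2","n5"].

Answer: ["n7", "n8"]

Analysis:
idom tree: n1←n0 n2←n1 n3←n2 n4←n2 n5←n4 n6←n3 n7←n1 n8←n1
Join-block Dom:
  n1: preds {n0,n8}: {n0} ∩ {n0,n1,n8} = {n0}; idom=n0
  n3: preds {n2,n6}: {n0,n1,n2} ∩ {n0,n1,n2,n3,n6} = {n0,n1,n2}; idom=n2
  n7: preds {n1,n4,n5}: {n0,n1} ∩ {n0,n1,n2,n4} ∩ {n0,n1,n2,n4,n5} = {n0,n1}; idom=n1
  n8: preds {n4,n7}: {n0,n1,n2,n4} ∩ {n0,n1,n7} = {n0,n1}; idom=n1

DF walk-up:
  n1←n0: walk · to n0
  n1←n8: walk n8→n1 to n0
  n3←n2: walk · to n2
  n3←n6: walk n6→n3 to n2
  n7←n1: walk · to n1
  n7←n4: walk n4→n2 to n1
  n7←n5: walk n5→n4→n2 to n1
  n8←n4: walk n4→n2 to n1
  n8←n7: walk n7 to n1
  n0: DF=∅
  n1: DF={n1}
  n2: DF={n7,n8}
  n3: DF={n3}
  n4: DF={n7,n8}
  n5: DF={n7}
  n6: DF={n3}
  n7: DF={n8}
  n8: DF={n1}

DF(n4) = ["n7", "n8"]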